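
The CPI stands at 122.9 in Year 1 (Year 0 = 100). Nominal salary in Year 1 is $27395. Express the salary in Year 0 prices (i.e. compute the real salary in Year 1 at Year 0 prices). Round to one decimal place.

22290.5

Real = Nominal ÷ (Index/100) = 27395 ÷ (122.9/100)
     = 27395 ÷ 1.229 = 22290.4801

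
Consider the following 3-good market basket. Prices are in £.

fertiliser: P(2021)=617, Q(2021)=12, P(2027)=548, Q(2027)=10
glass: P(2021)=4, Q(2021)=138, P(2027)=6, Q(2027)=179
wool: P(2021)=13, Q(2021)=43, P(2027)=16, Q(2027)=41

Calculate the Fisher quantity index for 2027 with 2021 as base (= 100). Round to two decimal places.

88.11

Laspeyres component (base-period weights):
ΣP(2021)Q(2027) = 617×10 + 4×179 + 13×41 = 6170 + 716 + 533 = 7419
ΣP(2021)Q(2021) = 617×12 + 4×138 + 13×43 = 7404 + 552 + 559 = 8515
L = 7419 / 8515 × 100 = 87.1286
Paasche component (current-period weights):
ΣP(2027)Q(2027) = 548×10 + 6×179 + 16×41 = 5480 + 1074 + 656 = 7210
ΣP(2027)Q(2021) = 548×12 + 6×138 + 16×43 = 6576 + 828 + 688 = 8092
P = 7210 / 8092 × 100 = 89.1003
Fisher = √(L × P) = √(87.1286 × 89.1003) = 88.1090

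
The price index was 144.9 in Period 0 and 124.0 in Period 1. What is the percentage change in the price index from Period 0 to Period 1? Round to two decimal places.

-14.42%

Change = (124.0 − 144.9) / 144.9 × 100
       = -20.9 / 144.9 × 100 = -14.4237%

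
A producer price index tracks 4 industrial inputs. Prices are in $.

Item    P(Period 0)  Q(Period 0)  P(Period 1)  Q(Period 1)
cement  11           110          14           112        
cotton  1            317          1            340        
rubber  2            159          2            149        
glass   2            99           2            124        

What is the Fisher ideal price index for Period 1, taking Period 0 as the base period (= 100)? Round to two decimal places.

Laspeyres component (base-period weights):
ΣP(Period 1)Q(Period 0) = 14×110 + 1×317 + 2×159 + 2×99 = 1540 + 317 + 318 + 198 = 2373
ΣP(Period 0)Q(Period 0) = 11×110 + 1×317 + 2×159 + 2×99 = 1210 + 317 + 318 + 198 = 2043
L = 2373 / 2043 × 100 = 116.1527
Paasche component (current-period weights):
ΣP(Period 1)Q(Period 1) = 14×112 + 1×340 + 2×149 + 2×124 = 1568 + 340 + 298 + 248 = 2454
ΣP(Period 0)Q(Period 1) = 11×112 + 1×340 + 2×149 + 2×124 = 1232 + 340 + 298 + 248 = 2118
P = 2454 / 2118 × 100 = 115.8640
Fisher = √(L × P) = √(116.1527 × 115.8640) = 116.0083

116.01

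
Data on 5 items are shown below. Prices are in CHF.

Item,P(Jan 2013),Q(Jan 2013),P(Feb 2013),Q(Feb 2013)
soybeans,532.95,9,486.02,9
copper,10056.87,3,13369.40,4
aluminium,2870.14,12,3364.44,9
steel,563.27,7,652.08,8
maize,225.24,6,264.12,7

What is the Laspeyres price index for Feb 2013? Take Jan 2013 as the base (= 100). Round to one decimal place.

121.8

Laspeyres price index uses base-period quantities as weights.
ΣP(Feb 2013)·Q(Jan 2013) = 486.02×9 + 13369.40×3 + 3364.44×12 + 652.08×7 + 264.12×6 = 4374.18 + 40108.2 + 40373.28 + 4564.56 + 1584.72 = 91004.94
ΣP(Jan 2013)·Q(Jan 2013) = 532.95×9 + 10056.87×3 + 2870.14×12 + 563.27×7 + 225.24×6 = 4796.55 + 30170.61 + 34441.68 + 3942.89 + 1351.44 = 74703.17
Index = 91004.94 / 74703.17 × 100 = 121.8221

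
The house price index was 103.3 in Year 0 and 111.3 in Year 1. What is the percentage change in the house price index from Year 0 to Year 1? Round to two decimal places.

7.74%

Change = (111.3 − 103.3) / 103.3 × 100
       = 8.0 / 103.3 × 100 = 7.7444%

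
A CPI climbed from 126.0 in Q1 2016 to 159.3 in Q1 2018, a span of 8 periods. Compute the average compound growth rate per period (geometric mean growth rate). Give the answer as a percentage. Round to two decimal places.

Growth factor = (159.3/126.0)^(1/8) = (1.264286)^(1/8) = 1.029747
Growth rate = 1.029747 − 1 = 0.029747 = 2.9747%

2.97%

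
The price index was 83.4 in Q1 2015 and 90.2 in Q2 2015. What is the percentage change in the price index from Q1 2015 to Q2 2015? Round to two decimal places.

Change = (90.2 − 83.4) / 83.4 × 100
       = 6.8 / 83.4 × 100 = 8.1535%

8.15%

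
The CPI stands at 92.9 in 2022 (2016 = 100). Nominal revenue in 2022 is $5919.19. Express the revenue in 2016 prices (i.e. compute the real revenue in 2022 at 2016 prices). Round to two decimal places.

6371.57

Real = Nominal ÷ (Index/100) = 5919.19 ÷ (92.9/100)
     = 5919.19 ÷ 0.929 = 6371.5716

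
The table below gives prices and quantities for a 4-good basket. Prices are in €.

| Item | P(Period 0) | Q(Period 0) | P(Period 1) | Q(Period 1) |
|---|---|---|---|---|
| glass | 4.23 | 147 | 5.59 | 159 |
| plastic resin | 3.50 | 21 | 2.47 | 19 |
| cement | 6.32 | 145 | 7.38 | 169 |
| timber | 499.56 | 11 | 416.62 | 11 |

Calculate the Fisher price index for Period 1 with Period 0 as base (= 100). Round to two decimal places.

92.24

Laspeyres component (base-period weights):
ΣP(Period 1)Q(Period 0) = 5.59×147 + 2.47×21 + 7.38×145 + 416.62×11 = 821.73 + 51.87 + 1070.1 + 4582.82 = 6526.52
ΣP(Period 0)Q(Period 0) = 4.23×147 + 3.50×21 + 6.32×145 + 499.56×11 = 621.81 + 73.5 + 916.4 + 5495.16 = 7106.87
L = 6526.52 / 7106.87 × 100 = 91.8340
Paasche component (current-period weights):
ΣP(Period 1)Q(Period 1) = 5.59×159 + 2.47×19 + 7.38×169 + 416.62×11 = 888.81 + 46.93 + 1247.22 + 4582.82 = 6765.78
ΣP(Period 0)Q(Period 1) = 4.23×159 + 3.50×19 + 6.32×169 + 499.56×11 = 672.57 + 66.5 + 1068.08 + 5495.16 = 7302.31
P = 6765.78 / 7302.31 × 100 = 92.6526
Fisher = √(L × P) = √(91.8340 × 92.6526) = 92.2424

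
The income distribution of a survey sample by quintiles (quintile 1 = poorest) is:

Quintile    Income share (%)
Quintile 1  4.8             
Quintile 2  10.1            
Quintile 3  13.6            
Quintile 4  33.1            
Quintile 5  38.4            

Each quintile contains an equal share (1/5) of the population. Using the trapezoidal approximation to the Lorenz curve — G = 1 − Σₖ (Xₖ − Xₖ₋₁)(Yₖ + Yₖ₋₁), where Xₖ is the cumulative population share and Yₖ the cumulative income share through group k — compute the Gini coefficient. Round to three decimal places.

0.361

Cumulative income shares Yₖ: 0.0480, 0.1490, 0.2850, 0.6160, 1.0000
Σ (Xₖ−Xₖ₋₁)(Yₖ+Yₖ₋₁) = (1/5)(0.0480+0.0000) + (1/5)(0.1490+0.0480) + (1/5)(0.2850+0.1490) + (1/5)(0.6160+0.2850) + (1/5)(1.0000+0.6160)
  = 0.0096 + 0.0394 + 0.0868 + 0.1802 + 0.3232 = 0.6392
G = 1 − 0.6392 = 0.3608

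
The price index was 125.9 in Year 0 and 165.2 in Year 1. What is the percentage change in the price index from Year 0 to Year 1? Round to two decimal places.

31.22%

Change = (165.2 − 125.9) / 125.9 × 100
       = 39.3 / 125.9 × 100 = 31.2153%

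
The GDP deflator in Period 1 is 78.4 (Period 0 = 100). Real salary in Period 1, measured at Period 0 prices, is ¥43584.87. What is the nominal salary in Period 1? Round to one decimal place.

34170.5

Nominal = Real × (Index/100) = 43584.87 × (78.4/100)
        = 43584.87 × 0.784 = 34170.5381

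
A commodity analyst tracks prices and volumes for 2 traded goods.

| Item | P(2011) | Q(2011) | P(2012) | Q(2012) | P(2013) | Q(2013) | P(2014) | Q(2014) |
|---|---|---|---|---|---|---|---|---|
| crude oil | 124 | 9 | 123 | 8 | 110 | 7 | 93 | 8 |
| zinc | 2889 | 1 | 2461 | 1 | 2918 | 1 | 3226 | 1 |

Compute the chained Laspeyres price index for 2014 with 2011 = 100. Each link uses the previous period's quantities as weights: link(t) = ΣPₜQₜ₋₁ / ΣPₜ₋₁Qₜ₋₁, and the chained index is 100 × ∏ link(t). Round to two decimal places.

Link 2011→2012:
ΣP(2012)Q(2011) = 123×9 + 2461×1 = 1107 + 2461 = 3568
ΣP(2011)Q(2011) = 124×9 + 2889×1 = 1116 + 2889 = 4005
link = 3568/4005 = 0.890886
Link 2012→2013:
ΣP(2013)Q(2012) = 110×8 + 2918×1 = 880 + 2918 = 3798
ΣP(2012)Q(2012) = 123×8 + 2461×1 = 984 + 2461 = 3445
link = 3798/3445 = 1.102467
Link 2013→2014:
ΣP(2014)Q(2013) = 93×7 + 3226×1 = 651 + 3226 = 3877
ΣP(2013)Q(2013) = 110×7 + 2918×1 = 770 + 2918 = 3688
link = 3877/3688 = 1.051247
Chained index = 100 × 0.890886 × 1.102467 × 1.051247 = 103.2507

103.25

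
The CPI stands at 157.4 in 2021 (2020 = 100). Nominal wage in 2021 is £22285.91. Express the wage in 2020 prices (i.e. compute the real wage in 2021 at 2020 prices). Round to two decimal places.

Real = Nominal ÷ (Index/100) = 22285.91 ÷ (157.4/100)
     = 22285.91 ÷ 1.574 = 14158.7738

14158.77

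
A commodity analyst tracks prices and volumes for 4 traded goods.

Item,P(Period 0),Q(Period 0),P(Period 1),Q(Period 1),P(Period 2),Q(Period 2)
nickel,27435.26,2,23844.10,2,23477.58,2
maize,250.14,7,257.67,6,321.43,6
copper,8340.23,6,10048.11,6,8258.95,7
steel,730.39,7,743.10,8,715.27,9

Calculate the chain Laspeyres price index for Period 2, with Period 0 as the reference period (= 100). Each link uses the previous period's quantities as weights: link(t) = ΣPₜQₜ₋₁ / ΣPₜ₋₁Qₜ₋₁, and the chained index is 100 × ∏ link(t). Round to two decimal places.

Link Period 0→Period 1:
ΣP(Period 1)Q(Period 0) = 23844.10×2 + 257.67×7 + 10048.11×6 + 743.10×7 = 47688.2 + 1803.69 + 60288.66 + 5201.7 = 114982.25
ΣP(Period 0)Q(Period 0) = 27435.26×2 + 250.14×7 + 8340.23×6 + 730.39×7 = 54870.52 + 1750.98 + 50041.38 + 5112.73 = 111775.61
link = 114982.25/111775.61 = 1.028688
Link Period 1→Period 2:
ΣP(Period 2)Q(Period 1) = 23477.58×2 + 321.43×6 + 8258.95×6 + 715.27×8 = 46955.16 + 1928.58 + 49553.7 + 5722.16 = 104159.6
ΣP(Period 1)Q(Period 1) = 23844.10×2 + 257.67×6 + 10048.11×6 + 743.10×8 = 47688.2 + 1546.02 + 60288.66 + 5944.8 = 115467.68
link = 104159.6/115467.68 = 0.902067
Chained index = 100 × 1.028688 × 0.902067 = 92.7946

92.79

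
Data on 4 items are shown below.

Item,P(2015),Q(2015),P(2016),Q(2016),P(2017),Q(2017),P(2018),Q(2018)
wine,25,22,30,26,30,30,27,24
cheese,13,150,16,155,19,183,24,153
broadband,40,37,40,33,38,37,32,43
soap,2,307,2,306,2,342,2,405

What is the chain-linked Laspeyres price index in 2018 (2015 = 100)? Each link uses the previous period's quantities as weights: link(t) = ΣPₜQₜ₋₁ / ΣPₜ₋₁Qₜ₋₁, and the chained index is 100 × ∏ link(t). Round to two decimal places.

Link 2015→2016:
ΣP(2016)Q(2015) = 30×22 + 16×150 + 40×37 + 2×307 = 660 + 2400 + 1480 + 614 = 5154
ΣP(2015)Q(2015) = 25×22 + 13×150 + 40×37 + 2×307 = 550 + 1950 + 1480 + 614 = 4594
link = 5154/4594 = 1.121898
Link 2016→2017:
ΣP(2017)Q(2016) = 30×26 + 19×155 + 38×33 + 2×306 = 780 + 2945 + 1254 + 612 = 5591
ΣP(2016)Q(2016) = 30×26 + 16×155 + 40×33 + 2×306 = 780 + 2480 + 1320 + 612 = 5192
link = 5591/5192 = 1.076849
Link 2017→2018:
ΣP(2018)Q(2017) = 27×30 + 24×183 + 32×37 + 2×342 = 810 + 4392 + 1184 + 684 = 7070
ΣP(2017)Q(2017) = 30×30 + 19×183 + 38×37 + 2×342 = 900 + 3477 + 1406 + 684 = 6467
link = 7070/6467 = 1.093243
Chained index = 100 × 1.121898 × 1.076849 × 1.093243 = 132.0763

132.08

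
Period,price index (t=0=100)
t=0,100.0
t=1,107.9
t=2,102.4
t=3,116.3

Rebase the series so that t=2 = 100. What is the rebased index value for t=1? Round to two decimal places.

105.37

Rebased(t=1) = 107.9 / 102.4 × 100 = 105.3711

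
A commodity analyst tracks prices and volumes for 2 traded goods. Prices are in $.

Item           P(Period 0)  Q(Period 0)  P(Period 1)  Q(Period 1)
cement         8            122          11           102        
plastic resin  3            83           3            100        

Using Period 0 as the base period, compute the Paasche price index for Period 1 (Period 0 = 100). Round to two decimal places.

Paasche price index uses current-period quantities as weights.
ΣP(Period 1)·Q(Period 1) = 11×102 + 3×100 = 1122 + 300 = 1422
ΣP(Period 0)·Q(Period 1) = 8×102 + 3×100 = 816 + 300 = 1116
Index = 1422 / 1116 × 100 = 127.4194

127.42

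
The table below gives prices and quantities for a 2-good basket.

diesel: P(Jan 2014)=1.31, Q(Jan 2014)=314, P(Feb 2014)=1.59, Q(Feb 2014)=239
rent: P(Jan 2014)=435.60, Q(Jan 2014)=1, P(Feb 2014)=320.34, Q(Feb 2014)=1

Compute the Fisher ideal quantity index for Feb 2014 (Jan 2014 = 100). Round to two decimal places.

Laspeyres component (base-period weights):
ΣP(Jan 2014)Q(Feb 2014) = 1.31×239 + 435.60×1 = 313.09 + 435.6 = 748.69
ΣP(Jan 2014)Q(Jan 2014) = 1.31×314 + 435.60×1 = 411.34 + 435.6 = 846.94
L = 748.69 / 846.94 × 100 = 88.3994
Paasche component (current-period weights):
ΣP(Feb 2014)Q(Feb 2014) = 1.59×239 + 320.34×1 = 380.01 + 320.34 = 700.35
ΣP(Feb 2014)Q(Jan 2014) = 1.59×314 + 320.34×1 = 499.26 + 320.34 = 819.6
P = 700.35 / 819.6 × 100 = 85.4502
Fisher = √(L × P) = √(88.3994 × 85.4502) = 86.9123

86.91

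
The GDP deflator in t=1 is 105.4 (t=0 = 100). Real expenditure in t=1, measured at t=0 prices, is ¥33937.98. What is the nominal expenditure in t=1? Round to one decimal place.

Nominal = Real × (Index/100) = 33937.98 × (105.4/100)
        = 33937.98 × 1.054 = 35770.6309

35770.6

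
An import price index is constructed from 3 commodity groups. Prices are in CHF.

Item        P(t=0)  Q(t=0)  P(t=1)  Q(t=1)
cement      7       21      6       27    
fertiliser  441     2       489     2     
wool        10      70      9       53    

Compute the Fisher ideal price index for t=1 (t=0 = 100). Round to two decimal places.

Laspeyres component (base-period weights):
ΣP(t=1)Q(t=0) = 6×21 + 489×2 + 9×70 = 126 + 978 + 630 = 1734
ΣP(t=0)Q(t=0) = 7×21 + 441×2 + 10×70 = 147 + 882 + 700 = 1729
L = 1734 / 1729 × 100 = 100.2892
Paasche component (current-period weights):
ΣP(t=1)Q(t=1) = 6×27 + 489×2 + 9×53 = 162 + 978 + 477 = 1617
ΣP(t=0)Q(t=1) = 7×27 + 441×2 + 10×53 = 189 + 882 + 530 = 1601
P = 1617 / 1601 × 100 = 100.9994
Fisher = √(L × P) = √(100.2892 × 100.9994) = 100.6437

100.64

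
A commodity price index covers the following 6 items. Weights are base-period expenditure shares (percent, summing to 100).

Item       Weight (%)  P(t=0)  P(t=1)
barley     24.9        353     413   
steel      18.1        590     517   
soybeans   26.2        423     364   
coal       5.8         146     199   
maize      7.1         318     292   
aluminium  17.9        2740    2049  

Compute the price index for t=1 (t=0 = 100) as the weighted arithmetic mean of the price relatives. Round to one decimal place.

barley: 24.9 × (413/353) = 24.9 × 1.169972 = 29.1323
steel: 18.1 × (517/590) = 18.1 × 0.876271 = 15.8605
soybeans: 26.2 × (364/423) = 26.2 × 0.860520 = 22.5456
coal: 5.8 × (199/146) = 5.8 × 1.363014 = 7.9055
maize: 7.1 × (292/318) = 7.1 × 0.918239 = 6.5195
aluminium: 17.9 × (2049/2740) = 17.9 × 0.747810 = 13.3858
Index = Σ wᵢ·(p₁ᵢ/p₀ᵢ) = 29.1323 + 15.8605 + 22.5456 + 7.9055 + 6.5195 + 13.3858 = 95.3492

95.3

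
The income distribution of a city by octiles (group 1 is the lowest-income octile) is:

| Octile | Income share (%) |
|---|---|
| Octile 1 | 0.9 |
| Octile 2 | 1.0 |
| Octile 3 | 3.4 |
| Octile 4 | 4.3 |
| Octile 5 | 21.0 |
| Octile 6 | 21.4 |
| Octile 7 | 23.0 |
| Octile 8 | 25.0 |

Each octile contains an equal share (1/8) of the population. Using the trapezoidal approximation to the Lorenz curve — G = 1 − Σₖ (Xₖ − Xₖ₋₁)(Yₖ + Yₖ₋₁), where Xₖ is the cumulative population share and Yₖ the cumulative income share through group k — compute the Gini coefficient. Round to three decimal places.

Cumulative income shares Yₖ: 0.0090, 0.0190, 0.0530, 0.0960, 0.3060, 0.5200, 0.7500, 1.0000
Σ (Xₖ−Xₖ₋₁)(Yₖ+Yₖ₋₁) = (1/8)(0.0090+0.0000) + (1/8)(0.0190+0.0090) + (1/8)(0.0530+0.0190) + (1/8)(0.0960+0.0530) + (1/8)(0.3060+0.0960) + (1/8)(0.5200+0.3060) + (1/8)(0.7500+0.5200) + (1/8)(1.0000+0.7500)
  = 0.0011 + 0.0035 + 0.0090 + 0.0186 + 0.0503 + 0.1033 + 0.1588 + 0.2188 = 0.5633
G = 1 − 0.5633 = 0.4367

0.437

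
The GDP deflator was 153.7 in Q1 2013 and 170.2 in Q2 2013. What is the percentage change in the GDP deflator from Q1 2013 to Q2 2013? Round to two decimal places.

10.74%

Change = (170.2 − 153.7) / 153.7 × 100
       = 16.5 / 153.7 × 100 = 10.7352%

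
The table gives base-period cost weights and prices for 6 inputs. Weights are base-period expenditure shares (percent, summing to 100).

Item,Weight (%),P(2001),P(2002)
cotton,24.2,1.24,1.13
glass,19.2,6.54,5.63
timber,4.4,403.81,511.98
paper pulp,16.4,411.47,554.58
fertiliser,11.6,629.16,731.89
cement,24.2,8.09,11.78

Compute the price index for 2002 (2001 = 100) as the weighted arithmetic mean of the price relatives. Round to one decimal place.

cotton: 24.2 × (1.13/1.24) = 24.2 × 0.911290 = 22.0532
glass: 19.2 × (5.63/6.54) = 19.2 × 0.860856 = 16.5284
timber: 4.4 × (511.98/403.81) = 4.4 × 1.267874 = 5.5786
paper pulp: 16.4 × (554.58/411.47) = 16.4 × 1.347802 = 22.1039
fertiliser: 11.6 × (731.89/629.16) = 11.6 × 1.163281 = 13.4941
cement: 24.2 × (11.78/8.09) = 24.2 × 1.456119 = 35.2381
Index = Σ wᵢ·(p₁ᵢ/p₀ᵢ) = 22.0532 + 16.5284 + 5.5786 + 22.1039 + 13.4941 + 35.2381 = 114.9964

115.0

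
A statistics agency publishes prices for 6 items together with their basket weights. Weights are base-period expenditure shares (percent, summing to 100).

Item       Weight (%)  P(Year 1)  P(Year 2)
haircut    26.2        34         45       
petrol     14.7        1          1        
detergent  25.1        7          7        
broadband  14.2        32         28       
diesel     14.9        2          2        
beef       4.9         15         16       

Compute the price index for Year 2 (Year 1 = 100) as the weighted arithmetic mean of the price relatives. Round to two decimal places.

haircut: 26.2 × (45/34) = 26.2 × 1.323529 = 34.6765
petrol: 14.7 × (1/1) = 14.7 × 1.000000 = 14.7000
detergent: 25.1 × (7/7) = 25.1 × 1.000000 = 25.1000
broadband: 14.2 × (28/32) = 14.2 × 0.875000 = 12.4250
diesel: 14.9 × (2/2) = 14.9 × 1.000000 = 14.9000
beef: 4.9 × (16/15) = 4.9 × 1.066667 = 5.2267
Index = Σ wᵢ·(p₁ᵢ/p₀ᵢ) = 34.6765 + 14.7000 + 25.1000 + 12.4250 + 14.9000 + 5.2267 = 107.0281

107.03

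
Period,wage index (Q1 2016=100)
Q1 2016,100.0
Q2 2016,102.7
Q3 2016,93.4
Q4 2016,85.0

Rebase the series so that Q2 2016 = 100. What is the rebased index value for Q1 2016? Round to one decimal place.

97.4

Rebased(Q1 2016) = 100.0 / 102.7 × 100 = 97.3710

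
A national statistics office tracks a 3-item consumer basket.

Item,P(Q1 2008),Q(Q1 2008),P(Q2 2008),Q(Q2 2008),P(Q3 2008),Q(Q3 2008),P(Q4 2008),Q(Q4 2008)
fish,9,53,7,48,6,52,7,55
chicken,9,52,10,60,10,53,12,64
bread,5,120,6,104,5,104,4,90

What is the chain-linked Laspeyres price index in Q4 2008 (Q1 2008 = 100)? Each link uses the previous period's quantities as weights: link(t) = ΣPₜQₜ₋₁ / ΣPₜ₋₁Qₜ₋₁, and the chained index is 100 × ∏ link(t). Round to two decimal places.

97.84

Link Q1 2008→Q2 2008:
ΣP(Q2 2008)Q(Q1 2008) = 7×53 + 10×52 + 6×120 = 371 + 520 + 720 = 1611
ΣP(Q1 2008)Q(Q1 2008) = 9×53 + 9×52 + 5×120 = 477 + 468 + 600 = 1545
link = 1611/1545 = 1.042718
Link Q2 2008→Q3 2008:
ΣP(Q3 2008)Q(Q2 2008) = 6×48 + 10×60 + 5×104 = 288 + 600 + 520 = 1408
ΣP(Q2 2008)Q(Q2 2008) = 7×48 + 10×60 + 6×104 = 336 + 600 + 624 = 1560
link = 1408/1560 = 0.902564
Link Q3 2008→Q4 2008:
ΣP(Q4 2008)Q(Q3 2008) = 7×52 + 12×53 + 4×104 = 364 + 636 + 416 = 1416
ΣP(Q3 2008)Q(Q3 2008) = 6×52 + 10×53 + 5×104 = 312 + 530 + 520 = 1362
link = 1416/1362 = 1.039648
Chained index = 100 × 1.042718 × 0.902564 × 1.039648 = 97.8433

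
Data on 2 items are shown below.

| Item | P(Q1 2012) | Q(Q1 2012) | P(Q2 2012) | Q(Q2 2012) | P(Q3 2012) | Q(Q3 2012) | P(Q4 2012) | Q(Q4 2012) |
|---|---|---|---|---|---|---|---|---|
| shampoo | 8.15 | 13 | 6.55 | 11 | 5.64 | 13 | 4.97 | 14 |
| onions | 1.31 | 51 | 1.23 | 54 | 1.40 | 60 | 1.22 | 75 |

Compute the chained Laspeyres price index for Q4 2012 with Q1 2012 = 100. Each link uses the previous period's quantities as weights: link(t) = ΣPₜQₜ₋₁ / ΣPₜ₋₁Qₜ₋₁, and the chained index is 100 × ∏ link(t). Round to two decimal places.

Link Q1 2012→Q2 2012:
ΣP(Q2 2012)Q(Q1 2012) = 6.55×13 + 1.23×51 = 85.15 + 62.73 = 147.88
ΣP(Q1 2012)Q(Q1 2012) = 8.15×13 + 1.31×51 = 105.95 + 66.81 = 172.76
link = 147.88/172.76 = 0.855985
Link Q2 2012→Q3 2012:
ΣP(Q3 2012)Q(Q2 2012) = 5.64×11 + 1.40×54 = 62.04 + 75.6 = 137.64
ΣP(Q2 2012)Q(Q2 2012) = 6.55×11 + 1.23×54 = 72.05 + 66.42 = 138.47
link = 137.64/138.47 = 0.994006
Link Q3 2012→Q4 2012:
ΣP(Q4 2012)Q(Q3 2012) = 4.97×13 + 1.22×60 = 64.61 + 73.2 = 137.81
ΣP(Q3 2012)Q(Q3 2012) = 5.64×13 + 1.40×60 = 73.32 + 84 = 157.32
link = 137.81/157.32 = 0.875985
Chained index = 100 × 0.855985 × 0.994006 × 0.875985 = 74.5336

74.53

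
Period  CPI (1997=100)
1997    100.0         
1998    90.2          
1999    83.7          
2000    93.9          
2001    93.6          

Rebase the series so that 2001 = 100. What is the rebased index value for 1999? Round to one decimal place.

Rebased(1999) = 83.7 / 93.6 × 100 = 89.4231

89.4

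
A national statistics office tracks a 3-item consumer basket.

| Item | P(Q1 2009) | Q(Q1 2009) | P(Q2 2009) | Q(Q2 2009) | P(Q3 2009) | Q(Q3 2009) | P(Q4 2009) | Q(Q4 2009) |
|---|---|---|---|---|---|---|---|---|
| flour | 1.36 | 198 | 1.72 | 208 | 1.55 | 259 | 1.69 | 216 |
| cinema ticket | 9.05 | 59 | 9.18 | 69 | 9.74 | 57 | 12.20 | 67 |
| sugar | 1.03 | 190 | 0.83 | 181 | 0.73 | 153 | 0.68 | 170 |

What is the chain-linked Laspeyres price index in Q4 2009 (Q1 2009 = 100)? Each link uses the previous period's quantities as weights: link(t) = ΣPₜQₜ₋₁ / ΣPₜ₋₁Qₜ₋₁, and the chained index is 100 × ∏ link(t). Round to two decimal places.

118.99

Link Q1 2009→Q2 2009:
ΣP(Q2 2009)Q(Q1 2009) = 1.72×198 + 9.18×59 + 0.83×190 = 340.56 + 541.62 + 157.7 = 1039.88
ΣP(Q1 2009)Q(Q1 2009) = 1.36×198 + 9.05×59 + 1.03×190 = 269.28 + 533.95 + 195.7 = 998.93
link = 1039.88/998.93 = 1.040994
Link Q2 2009→Q3 2009:
ΣP(Q3 2009)Q(Q2 2009) = 1.55×208 + 9.74×69 + 0.73×181 = 322.4 + 672.06 + 132.13 = 1126.59
ΣP(Q2 2009)Q(Q2 2009) = 1.72×208 + 9.18×69 + 0.83×181 = 357.76 + 633.42 + 150.23 = 1141.41
link = 1126.59/1141.41 = 0.987016
Link Q3 2009→Q4 2009:
ΣP(Q4 2009)Q(Q3 2009) = 1.69×259 + 12.20×57 + 0.68×153 = 437.71 + 695.4 + 104.04 = 1237.15
ΣP(Q3 2009)Q(Q3 2009) = 1.55×259 + 9.74×57 + 0.73×153 = 401.45 + 555.18 + 111.69 = 1068.32
link = 1237.15/1068.32 = 1.158033
Chained index = 100 × 1.040994 × 0.987016 × 1.158033 = 118.9853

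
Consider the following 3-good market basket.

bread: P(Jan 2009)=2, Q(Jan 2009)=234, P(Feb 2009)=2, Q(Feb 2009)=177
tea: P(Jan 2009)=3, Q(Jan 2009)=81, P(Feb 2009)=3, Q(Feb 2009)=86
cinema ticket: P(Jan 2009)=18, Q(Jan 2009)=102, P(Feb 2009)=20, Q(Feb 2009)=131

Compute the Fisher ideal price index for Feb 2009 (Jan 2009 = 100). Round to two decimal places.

Laspeyres component (base-period weights):
ΣP(Feb 2009)Q(Jan 2009) = 2×234 + 3×81 + 20×102 = 468 + 243 + 2040 = 2751
ΣP(Jan 2009)Q(Jan 2009) = 2×234 + 3×81 + 18×102 = 468 + 243 + 1836 = 2547
L = 2751 / 2547 × 100 = 108.0094
Paasche component (current-period weights):
ΣP(Feb 2009)Q(Feb 2009) = 2×177 + 3×86 + 20×131 = 354 + 258 + 2620 = 3232
ΣP(Jan 2009)Q(Feb 2009) = 2×177 + 3×86 + 18×131 = 354 + 258 + 2358 = 2970
P = 3232 / 2970 × 100 = 108.8215
Fisher = √(L × P) = √(108.0094 × 108.8215) = 108.4147

108.41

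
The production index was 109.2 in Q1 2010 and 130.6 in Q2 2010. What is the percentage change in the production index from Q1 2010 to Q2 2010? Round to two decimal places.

19.60%

Change = (130.6 − 109.2) / 109.2 × 100
       = 21.4 / 109.2 × 100 = 19.5971%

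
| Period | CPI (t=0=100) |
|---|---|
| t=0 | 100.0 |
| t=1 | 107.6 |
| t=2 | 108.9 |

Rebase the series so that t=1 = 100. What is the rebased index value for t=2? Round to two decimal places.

101.21

Rebased(t=2) = 108.9 / 107.6 × 100 = 101.2082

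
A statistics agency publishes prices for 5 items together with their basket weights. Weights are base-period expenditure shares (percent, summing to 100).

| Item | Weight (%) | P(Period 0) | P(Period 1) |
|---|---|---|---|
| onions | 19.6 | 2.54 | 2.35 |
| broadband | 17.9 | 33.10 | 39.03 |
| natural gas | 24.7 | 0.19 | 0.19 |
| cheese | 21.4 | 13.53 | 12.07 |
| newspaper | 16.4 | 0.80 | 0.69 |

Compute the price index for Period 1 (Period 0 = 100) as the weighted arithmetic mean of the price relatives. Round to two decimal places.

onions: 19.6 × (2.35/2.54) = 19.6 × 0.925197 = 18.1339
broadband: 17.9 × (39.03/33.10) = 17.9 × 1.179154 = 21.1069
natural gas: 24.7 × (0.19/0.19) = 24.7 × 1.000000 = 24.7000
cheese: 21.4 × (12.07/13.53) = 21.4 × 0.892092 = 19.0908
newspaper: 16.4 × (0.69/0.80) = 16.4 × 0.862500 = 14.1450
Index = Σ wᵢ·(p₁ᵢ/p₀ᵢ) = 18.1339 + 21.1069 + 24.7000 + 19.0908 + 14.1450 = 97.1765

97.18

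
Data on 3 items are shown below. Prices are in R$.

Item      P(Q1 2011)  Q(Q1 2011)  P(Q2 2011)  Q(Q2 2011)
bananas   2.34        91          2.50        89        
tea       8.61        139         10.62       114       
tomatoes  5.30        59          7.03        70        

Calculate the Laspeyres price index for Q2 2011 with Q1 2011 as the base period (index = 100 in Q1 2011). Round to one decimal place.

123.0

Laspeyres price index uses base-period quantities as weights.
ΣP(Q2 2011)·Q(Q1 2011) = 2.50×91 + 10.62×139 + 7.03×59 = 227.5 + 1476.18 + 414.77 = 2118.45
ΣP(Q1 2011)·Q(Q1 2011) = 2.34×91 + 8.61×139 + 5.30×59 = 212.94 + 1196.79 + 312.7 = 1722.43
Index = 2118.45 / 1722.43 × 100 = 122.9919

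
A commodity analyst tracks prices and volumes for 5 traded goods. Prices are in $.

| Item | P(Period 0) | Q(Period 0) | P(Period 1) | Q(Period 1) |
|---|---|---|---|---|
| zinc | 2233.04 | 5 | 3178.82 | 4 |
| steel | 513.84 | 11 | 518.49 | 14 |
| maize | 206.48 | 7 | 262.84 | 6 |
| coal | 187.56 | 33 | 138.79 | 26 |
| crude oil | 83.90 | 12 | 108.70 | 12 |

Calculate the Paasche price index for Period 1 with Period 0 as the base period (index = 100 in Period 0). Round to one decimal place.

113.8

Paasche price index uses current-period quantities as weights.
ΣP(Period 1)·Q(Period 1) = 3178.82×4 + 518.49×14 + 262.84×6 + 138.79×26 + 108.70×12 = 12715.28 + 7258.86 + 1577.04 + 3608.54 + 1304.4 = 26464.12
ΣP(Period 0)·Q(Period 1) = 2233.04×4 + 513.84×14 + 206.48×6 + 187.56×26 + 83.90×12 = 8932.16 + 7193.76 + 1238.88 + 4876.56 + 1006.8 = 23248.16
Index = 26464.12 / 23248.16 × 100 = 113.8332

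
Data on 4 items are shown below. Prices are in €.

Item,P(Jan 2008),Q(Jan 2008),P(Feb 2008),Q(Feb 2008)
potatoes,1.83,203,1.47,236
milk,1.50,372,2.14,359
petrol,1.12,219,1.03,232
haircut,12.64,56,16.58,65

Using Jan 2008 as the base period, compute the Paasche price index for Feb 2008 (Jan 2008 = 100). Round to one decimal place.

118.5

Paasche price index uses current-period quantities as weights.
ΣP(Feb 2008)·Q(Feb 2008) = 1.47×236 + 2.14×359 + 1.03×232 + 16.58×65 = 346.92 + 768.26 + 238.96 + 1077.7 = 2431.84
ΣP(Jan 2008)·Q(Feb 2008) = 1.83×236 + 1.50×359 + 1.12×232 + 12.64×65 = 431.88 + 538.5 + 259.84 + 821.6 = 2051.82
Index = 2431.84 / 2051.82 × 100 = 118.5211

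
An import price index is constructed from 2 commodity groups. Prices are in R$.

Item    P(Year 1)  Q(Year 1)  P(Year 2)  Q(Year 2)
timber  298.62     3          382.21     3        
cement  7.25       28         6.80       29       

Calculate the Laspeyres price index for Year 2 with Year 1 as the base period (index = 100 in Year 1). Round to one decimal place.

121.7

Laspeyres price index uses base-period quantities as weights.
ΣP(Year 2)·Q(Year 1) = 382.21×3 + 6.80×28 = 1146.63 + 190.4 = 1337.03
ΣP(Year 1)·Q(Year 1) = 298.62×3 + 7.25×28 = 895.86 + 203 = 1098.86
Index = 1337.03 / 1098.86 × 100 = 121.6743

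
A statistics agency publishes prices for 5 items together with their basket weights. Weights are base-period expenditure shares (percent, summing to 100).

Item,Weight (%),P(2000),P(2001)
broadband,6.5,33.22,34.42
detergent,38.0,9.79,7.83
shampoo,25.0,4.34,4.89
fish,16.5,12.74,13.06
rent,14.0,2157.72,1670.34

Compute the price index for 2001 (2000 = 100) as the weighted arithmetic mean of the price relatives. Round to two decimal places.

broadband: 6.5 × (34.42/33.22) = 6.5 × 1.036123 = 6.7348
detergent: 38.0 × (7.83/9.79) = 38.0 × 0.799796 = 30.3922
shampoo: 25.0 × (4.89/4.34) = 25.0 × 1.126728 = 28.1682
fish: 16.5 × (13.06/12.74) = 16.5 × 1.025118 = 16.9144
rent: 14.0 × (1670.34/2157.72) = 14.0 × 0.774123 = 10.8377
Index = Σ wᵢ·(p₁ᵢ/p₀ᵢ) = 6.7348 + 30.3922 + 28.1682 + 16.9144 + 10.8377 = 93.0474

93.05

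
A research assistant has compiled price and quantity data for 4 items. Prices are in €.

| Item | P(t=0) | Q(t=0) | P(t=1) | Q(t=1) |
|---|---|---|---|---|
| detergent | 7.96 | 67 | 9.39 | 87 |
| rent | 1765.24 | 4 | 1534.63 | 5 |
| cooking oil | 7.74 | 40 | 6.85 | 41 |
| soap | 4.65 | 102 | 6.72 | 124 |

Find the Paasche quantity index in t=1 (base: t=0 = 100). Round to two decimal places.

124.29

Paasche quantity index uses current-period prices as weights.
ΣP(t=1)·Q(t=1) = 9.39×87 + 1534.63×5 + 6.85×41 + 6.72×124 = 816.93 + 7673.15 + 280.85 + 833.28 = 9604.21
ΣP(t=1)·Q(t=0) = 9.39×67 + 1534.63×4 + 6.85×40 + 6.72×102 = 629.13 + 6138.52 + 274 + 685.44 = 7727.09
Index = 9604.21 / 7727.09 × 100 = 124.2927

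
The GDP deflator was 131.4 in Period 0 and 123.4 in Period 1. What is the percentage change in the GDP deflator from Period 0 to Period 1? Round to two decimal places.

-6.09%

Change = (123.4 − 131.4) / 131.4 × 100
       = -8.0 / 131.4 × 100 = -6.0883%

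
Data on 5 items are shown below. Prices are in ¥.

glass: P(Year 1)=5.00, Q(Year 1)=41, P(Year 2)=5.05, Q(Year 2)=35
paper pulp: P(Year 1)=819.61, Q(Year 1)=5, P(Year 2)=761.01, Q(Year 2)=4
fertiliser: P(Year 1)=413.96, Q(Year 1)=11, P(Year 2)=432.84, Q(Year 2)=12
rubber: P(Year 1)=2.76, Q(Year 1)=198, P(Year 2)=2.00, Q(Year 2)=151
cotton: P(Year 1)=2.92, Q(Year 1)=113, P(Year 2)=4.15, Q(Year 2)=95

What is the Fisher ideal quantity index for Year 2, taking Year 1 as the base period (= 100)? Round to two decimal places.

94.09

Laspeyres component (base-period weights):
ΣP(Year 1)Q(Year 2) = 5.00×35 + 819.61×4 + 413.96×12 + 2.76×151 + 2.92×95 = 175 + 3278.44 + 4967.52 + 416.76 + 277.4 = 9115.12
ΣP(Year 1)Q(Year 1) = 5.00×41 + 819.61×5 + 413.96×11 + 2.76×198 + 2.92×113 = 205 + 4098.05 + 4553.56 + 546.48 + 329.96 = 9733.05
L = 9115.12 / 9733.05 × 100 = 93.6512
Paasche component (current-period weights):
ΣP(Year 2)Q(Year 2) = 5.05×35 + 761.01×4 + 432.84×12 + 2.00×151 + 4.15×95 = 176.75 + 3044.04 + 5194.08 + 302 + 394.25 = 9111.12
ΣP(Year 2)Q(Year 1) = 5.05×41 + 761.01×5 + 432.84×11 + 2.00×198 + 4.15×113 = 207.05 + 3805.05 + 4761.24 + 396 + 468.95 = 9638.29
P = 9111.12 / 9638.29 × 100 = 94.5305
Fisher = √(L × P) = √(93.6512 × 94.5305) = 94.0898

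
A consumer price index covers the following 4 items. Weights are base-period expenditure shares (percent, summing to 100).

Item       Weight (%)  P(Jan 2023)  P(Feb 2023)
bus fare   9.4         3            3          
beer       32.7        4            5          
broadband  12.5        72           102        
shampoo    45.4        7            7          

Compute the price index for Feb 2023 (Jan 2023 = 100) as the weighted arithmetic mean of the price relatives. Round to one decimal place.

bus fare: 9.4 × (3/3) = 9.4 × 1.000000 = 9.4000
beer: 32.7 × (5/4) = 32.7 × 1.250000 = 40.8750
broadband: 12.5 × (102/72) = 12.5 × 1.416667 = 17.7083
shampoo: 45.4 × (7/7) = 45.4 × 1.000000 = 45.4000
Index = Σ wᵢ·(p₁ᵢ/p₀ᵢ) = 9.4000 + 40.8750 + 17.7083 + 45.4000 = 113.3833

113.4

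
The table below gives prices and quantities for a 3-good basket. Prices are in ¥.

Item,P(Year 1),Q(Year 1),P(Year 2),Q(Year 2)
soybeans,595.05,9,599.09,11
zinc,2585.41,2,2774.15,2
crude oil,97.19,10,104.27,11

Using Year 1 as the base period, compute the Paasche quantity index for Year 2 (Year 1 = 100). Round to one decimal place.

110.9

Paasche quantity index uses current-period prices as weights.
ΣP(Year 2)·Q(Year 2) = 599.09×11 + 2774.15×2 + 104.27×11 = 6589.99 + 5548.3 + 1146.97 = 13285.26
ΣP(Year 2)·Q(Year 1) = 599.09×9 + 2774.15×2 + 104.27×10 = 5391.81 + 5548.3 + 1042.7 = 11982.81
Index = 13285.26 / 11982.81 × 100 = 110.8693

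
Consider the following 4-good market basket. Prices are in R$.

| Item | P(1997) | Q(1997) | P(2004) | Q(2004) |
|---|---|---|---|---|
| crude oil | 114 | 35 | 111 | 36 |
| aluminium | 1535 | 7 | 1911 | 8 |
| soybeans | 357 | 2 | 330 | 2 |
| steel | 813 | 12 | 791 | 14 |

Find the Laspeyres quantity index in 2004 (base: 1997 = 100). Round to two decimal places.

112.99

Laspeyres quantity index uses base-period prices as weights.
ΣP(1997)·Q(2004) = 114×36 + 1535×8 + 357×2 + 813×14 = 4104 + 12280 + 714 + 11382 = 28480
ΣP(1997)·Q(1997) = 114×35 + 1535×7 + 357×2 + 813×12 = 3990 + 10745 + 714 + 9756 = 25205
Index = 28480 / 25205 × 100 = 112.9935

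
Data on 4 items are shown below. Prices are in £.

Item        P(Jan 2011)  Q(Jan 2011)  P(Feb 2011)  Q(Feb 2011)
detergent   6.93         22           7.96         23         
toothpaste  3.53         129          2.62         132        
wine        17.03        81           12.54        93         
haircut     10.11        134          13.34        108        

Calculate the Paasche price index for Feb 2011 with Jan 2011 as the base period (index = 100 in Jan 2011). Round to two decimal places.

Paasche price index uses current-period quantities as weights.
ΣP(Feb 2011)·Q(Feb 2011) = 7.96×23 + 2.62×132 + 12.54×93 + 13.34×108 = 183.08 + 345.84 + 1166.22 + 1440.72 = 3135.86
ΣP(Jan 2011)·Q(Feb 2011) = 6.93×23 + 3.53×132 + 17.03×93 + 10.11×108 = 159.39 + 465.96 + 1583.79 + 1091.88 = 3301.02
Index = 3135.86 / 3301.02 × 100 = 94.9967

95.00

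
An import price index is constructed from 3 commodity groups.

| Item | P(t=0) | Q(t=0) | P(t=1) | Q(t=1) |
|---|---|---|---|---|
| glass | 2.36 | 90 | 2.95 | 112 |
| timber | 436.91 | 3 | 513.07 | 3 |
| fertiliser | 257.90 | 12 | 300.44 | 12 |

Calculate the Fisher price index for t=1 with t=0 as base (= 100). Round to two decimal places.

Laspeyres component (base-period weights):
ΣP(t=1)Q(t=0) = 2.95×90 + 513.07×3 + 300.44×12 = 265.5 + 1539.21 + 3605.28 = 5409.99
ΣP(t=0)Q(t=0) = 2.36×90 + 436.91×3 + 257.90×12 = 212.4 + 1310.73 + 3094.8 = 4617.93
L = 5409.99 / 4617.93 × 100 = 117.1518
Paasche component (current-period weights):
ΣP(t=1)Q(t=1) = 2.95×112 + 513.07×3 + 300.44×12 = 330.4 + 1539.21 + 3605.28 = 5474.89
ΣP(t=0)Q(t=1) = 2.36×112 + 436.91×3 + 257.90×12 = 264.32 + 1310.73 + 3094.8 = 4669.85
P = 5474.89 / 4669.85 × 100 = 117.2391
Fisher = √(L × P) = √(117.1518 × 117.2391) = 117.1955

117.20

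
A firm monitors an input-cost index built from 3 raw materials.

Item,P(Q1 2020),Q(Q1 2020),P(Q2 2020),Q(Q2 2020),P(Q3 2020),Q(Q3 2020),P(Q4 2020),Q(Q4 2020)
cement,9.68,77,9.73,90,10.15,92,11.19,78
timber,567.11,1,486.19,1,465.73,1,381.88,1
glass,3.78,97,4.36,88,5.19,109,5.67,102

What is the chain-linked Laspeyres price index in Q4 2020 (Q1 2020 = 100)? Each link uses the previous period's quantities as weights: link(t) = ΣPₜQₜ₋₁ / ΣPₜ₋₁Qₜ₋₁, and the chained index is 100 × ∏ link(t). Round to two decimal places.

107.26

Link Q1 2020→Q2 2020:
ΣP(Q2 2020)Q(Q1 2020) = 9.73×77 + 486.19×1 + 4.36×97 = 749.21 + 486.19 + 422.92 = 1658.32
ΣP(Q1 2020)Q(Q1 2020) = 9.68×77 + 567.11×1 + 3.78×97 = 745.36 + 567.11 + 366.66 = 1679.13
link = 1658.32/1679.13 = 0.987607
Link Q2 2020→Q3 2020:
ΣP(Q3 2020)Q(Q2 2020) = 10.15×90 + 465.73×1 + 5.19×88 = 913.5 + 465.73 + 456.72 = 1835.95
ΣP(Q2 2020)Q(Q2 2020) = 9.73×90 + 486.19×1 + 4.36×88 = 875.7 + 486.19 + 383.68 = 1745.57
link = 1835.95/1745.57 = 1.051777
Link Q3 2020→Q4 2020:
ΣP(Q4 2020)Q(Q3 2020) = 11.19×92 + 381.88×1 + 5.67×109 = 1029.48 + 381.88 + 618.03 = 2029.39
ΣP(Q3 2020)Q(Q3 2020) = 10.15×92 + 465.73×1 + 5.19×109 = 933.8 + 465.73 + 565.71 = 1965.24
link = 2029.39/1965.24 = 1.032642
Chained index = 100 × 0.987607 × 1.051777 × 1.032642 = 107.2649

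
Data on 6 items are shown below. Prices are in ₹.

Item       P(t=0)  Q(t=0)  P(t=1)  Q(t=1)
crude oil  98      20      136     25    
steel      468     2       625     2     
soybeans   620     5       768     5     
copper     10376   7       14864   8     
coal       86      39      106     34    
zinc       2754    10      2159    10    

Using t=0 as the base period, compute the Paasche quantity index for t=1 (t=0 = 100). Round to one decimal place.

Paasche quantity index uses current-period prices as weights.
ΣP(t=1)·Q(t=1) = 136×25 + 625×2 + 768×5 + 14864×8 + 106×34 + 2159×10 = 3400 + 1250 + 3840 + 118912 + 3604 + 21590 = 152596
ΣP(t=1)·Q(t=0) = 136×20 + 625×2 + 768×5 + 14864×7 + 106×39 + 2159×10 = 2720 + 1250 + 3840 + 104048 + 4134 + 21590 = 137582
Index = 152596 / 137582 × 100 = 110.9128

110.9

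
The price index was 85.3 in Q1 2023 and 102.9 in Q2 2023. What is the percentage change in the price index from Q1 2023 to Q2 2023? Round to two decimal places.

Change = (102.9 − 85.3) / 85.3 × 100
       = 17.6 / 85.3 × 100 = 20.6331%

20.63%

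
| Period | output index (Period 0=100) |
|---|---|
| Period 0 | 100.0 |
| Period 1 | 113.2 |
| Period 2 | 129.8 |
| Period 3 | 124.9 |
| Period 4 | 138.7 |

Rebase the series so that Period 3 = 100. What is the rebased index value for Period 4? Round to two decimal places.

111.05

Rebased(Period 4) = 138.7 / 124.9 × 100 = 111.0488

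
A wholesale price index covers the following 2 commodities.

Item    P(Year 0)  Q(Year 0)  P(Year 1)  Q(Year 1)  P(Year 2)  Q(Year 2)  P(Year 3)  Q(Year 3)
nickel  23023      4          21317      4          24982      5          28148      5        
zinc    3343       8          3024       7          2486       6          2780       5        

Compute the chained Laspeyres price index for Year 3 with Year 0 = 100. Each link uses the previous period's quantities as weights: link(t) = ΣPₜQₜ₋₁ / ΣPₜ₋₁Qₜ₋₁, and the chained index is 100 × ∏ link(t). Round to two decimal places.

114.31

Link Year 0→Year 1:
ΣP(Year 1)Q(Year 0) = 21317×4 + 3024×8 = 85268 + 24192 = 109460
ΣP(Year 0)Q(Year 0) = 23023×4 + 3343×8 = 92092 + 26744 = 118836
link = 109460/118836 = 0.921101
Link Year 1→Year 2:
ΣP(Year 2)Q(Year 1) = 24982×4 + 2486×7 = 99928 + 17402 = 117330
ΣP(Year 1)Q(Year 1) = 21317×4 + 3024×7 = 85268 + 21168 = 106436
link = 117330/106436 = 1.102353
Link Year 2→Year 3:
ΣP(Year 3)Q(Year 2) = 28148×5 + 2780×6 = 140740 + 16680 = 157420
ΣP(Year 2)Q(Year 2) = 24982×5 + 2486×6 = 124910 + 14916 = 139826
link = 157420/139826 = 1.125828
Chained index = 100 × 0.921101 × 1.102353 × 1.125828 = 114.3141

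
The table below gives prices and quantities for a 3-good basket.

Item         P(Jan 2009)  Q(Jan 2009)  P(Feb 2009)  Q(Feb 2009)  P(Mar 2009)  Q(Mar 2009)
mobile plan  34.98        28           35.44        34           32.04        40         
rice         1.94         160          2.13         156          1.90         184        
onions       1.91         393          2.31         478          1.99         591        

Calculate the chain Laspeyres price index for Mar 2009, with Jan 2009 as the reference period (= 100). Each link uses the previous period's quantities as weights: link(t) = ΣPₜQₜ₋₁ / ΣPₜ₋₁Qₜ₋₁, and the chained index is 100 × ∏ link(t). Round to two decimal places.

Link Jan 2009→Feb 2009:
ΣP(Feb 2009)Q(Jan 2009) = 35.44×28 + 2.13×160 + 2.31×393 = 992.32 + 340.8 + 907.83 = 2240.95
ΣP(Jan 2009)Q(Jan 2009) = 34.98×28 + 1.94×160 + 1.91×393 = 979.44 + 310.4 + 750.63 = 2040.47
link = 2240.95/2040.47 = 1.098252
Link Feb 2009→Mar 2009:
ΣP(Mar 2009)Q(Feb 2009) = 32.04×34 + 1.90×156 + 1.99×478 = 1089.36 + 296.4 + 951.22 = 2336.98
ΣP(Feb 2009)Q(Feb 2009) = 35.44×34 + 2.13×156 + 2.31×478 = 1204.96 + 332.28 + 1104.18 = 2641.42
link = 2336.98/2641.42 = 0.884744
Chained index = 100 × 1.098252 × 0.884744 = 97.1672

97.17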